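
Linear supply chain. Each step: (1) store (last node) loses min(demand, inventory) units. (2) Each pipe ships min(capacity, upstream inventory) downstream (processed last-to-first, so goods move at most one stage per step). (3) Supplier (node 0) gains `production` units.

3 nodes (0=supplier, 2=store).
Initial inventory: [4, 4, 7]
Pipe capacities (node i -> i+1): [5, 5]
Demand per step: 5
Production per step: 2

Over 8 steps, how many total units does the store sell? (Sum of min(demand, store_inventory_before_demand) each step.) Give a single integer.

Step 1: sold=5 (running total=5) -> [2 4 6]
Step 2: sold=5 (running total=10) -> [2 2 5]
Step 3: sold=5 (running total=15) -> [2 2 2]
Step 4: sold=2 (running total=17) -> [2 2 2]
Step 5: sold=2 (running total=19) -> [2 2 2]
Step 6: sold=2 (running total=21) -> [2 2 2]
Step 7: sold=2 (running total=23) -> [2 2 2]
Step 8: sold=2 (running total=25) -> [2 2 2]

Answer: 25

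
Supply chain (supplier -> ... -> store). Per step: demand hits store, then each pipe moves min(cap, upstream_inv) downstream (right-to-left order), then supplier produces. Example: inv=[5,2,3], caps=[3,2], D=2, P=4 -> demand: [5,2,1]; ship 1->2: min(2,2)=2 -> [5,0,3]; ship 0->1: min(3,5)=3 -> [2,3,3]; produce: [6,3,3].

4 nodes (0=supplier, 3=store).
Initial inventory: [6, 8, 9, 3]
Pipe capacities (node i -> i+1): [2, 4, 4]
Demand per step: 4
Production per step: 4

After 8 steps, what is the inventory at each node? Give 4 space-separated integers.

Step 1: demand=4,sold=3 ship[2->3]=4 ship[1->2]=4 ship[0->1]=2 prod=4 -> inv=[8 6 9 4]
Step 2: demand=4,sold=4 ship[2->3]=4 ship[1->2]=4 ship[0->1]=2 prod=4 -> inv=[10 4 9 4]
Step 3: demand=4,sold=4 ship[2->3]=4 ship[1->2]=4 ship[0->1]=2 prod=4 -> inv=[12 2 9 4]
Step 4: demand=4,sold=4 ship[2->3]=4 ship[1->2]=2 ship[0->1]=2 prod=4 -> inv=[14 2 7 4]
Step 5: demand=4,sold=4 ship[2->3]=4 ship[1->2]=2 ship[0->1]=2 prod=4 -> inv=[16 2 5 4]
Step 6: demand=4,sold=4 ship[2->3]=4 ship[1->2]=2 ship[0->1]=2 prod=4 -> inv=[18 2 3 4]
Step 7: demand=4,sold=4 ship[2->3]=3 ship[1->2]=2 ship[0->1]=2 prod=4 -> inv=[20 2 2 3]
Step 8: demand=4,sold=3 ship[2->3]=2 ship[1->2]=2 ship[0->1]=2 prod=4 -> inv=[22 2 2 2]

22 2 2 2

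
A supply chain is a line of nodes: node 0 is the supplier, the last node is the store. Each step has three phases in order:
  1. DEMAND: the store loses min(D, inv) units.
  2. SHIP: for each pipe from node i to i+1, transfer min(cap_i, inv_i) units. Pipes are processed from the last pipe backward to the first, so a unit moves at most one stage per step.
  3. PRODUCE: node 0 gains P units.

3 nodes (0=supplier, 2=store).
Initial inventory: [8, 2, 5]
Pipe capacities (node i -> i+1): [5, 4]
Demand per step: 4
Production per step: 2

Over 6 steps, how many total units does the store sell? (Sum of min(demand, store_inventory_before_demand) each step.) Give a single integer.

Step 1: sold=4 (running total=4) -> [5 5 3]
Step 2: sold=3 (running total=7) -> [2 6 4]
Step 3: sold=4 (running total=11) -> [2 4 4]
Step 4: sold=4 (running total=15) -> [2 2 4]
Step 5: sold=4 (running total=19) -> [2 2 2]
Step 6: sold=2 (running total=21) -> [2 2 2]

Answer: 21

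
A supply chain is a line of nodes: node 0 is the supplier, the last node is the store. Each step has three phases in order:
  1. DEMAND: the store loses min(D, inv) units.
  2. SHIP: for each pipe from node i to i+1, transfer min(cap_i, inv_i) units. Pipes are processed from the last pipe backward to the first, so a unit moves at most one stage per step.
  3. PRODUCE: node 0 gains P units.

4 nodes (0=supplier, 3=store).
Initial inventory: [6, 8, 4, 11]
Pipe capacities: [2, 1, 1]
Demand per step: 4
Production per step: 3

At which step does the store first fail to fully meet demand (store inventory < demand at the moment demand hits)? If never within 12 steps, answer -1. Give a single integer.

Step 1: demand=4,sold=4 ship[2->3]=1 ship[1->2]=1 ship[0->1]=2 prod=3 -> [7 9 4 8]
Step 2: demand=4,sold=4 ship[2->3]=1 ship[1->2]=1 ship[0->1]=2 prod=3 -> [8 10 4 5]
Step 3: demand=4,sold=4 ship[2->3]=1 ship[1->2]=1 ship[0->1]=2 prod=3 -> [9 11 4 2]
Step 4: demand=4,sold=2 ship[2->3]=1 ship[1->2]=1 ship[0->1]=2 prod=3 -> [10 12 4 1]
Step 5: demand=4,sold=1 ship[2->3]=1 ship[1->2]=1 ship[0->1]=2 prod=3 -> [11 13 4 1]
Step 6: demand=4,sold=1 ship[2->3]=1 ship[1->2]=1 ship[0->1]=2 prod=3 -> [12 14 4 1]
Step 7: demand=4,sold=1 ship[2->3]=1 ship[1->2]=1 ship[0->1]=2 prod=3 -> [13 15 4 1]
Step 8: demand=4,sold=1 ship[2->3]=1 ship[1->2]=1 ship[0->1]=2 prod=3 -> [14 16 4 1]
Step 9: demand=4,sold=1 ship[2->3]=1 ship[1->2]=1 ship[0->1]=2 prod=3 -> [15 17 4 1]
Step 10: demand=4,sold=1 ship[2->3]=1 ship[1->2]=1 ship[0->1]=2 prod=3 -> [16 18 4 1]
Step 11: demand=4,sold=1 ship[2->3]=1 ship[1->2]=1 ship[0->1]=2 prod=3 -> [17 19 4 1]
Step 12: demand=4,sold=1 ship[2->3]=1 ship[1->2]=1 ship[0->1]=2 prod=3 -> [18 20 4 1]
First stockout at step 4

4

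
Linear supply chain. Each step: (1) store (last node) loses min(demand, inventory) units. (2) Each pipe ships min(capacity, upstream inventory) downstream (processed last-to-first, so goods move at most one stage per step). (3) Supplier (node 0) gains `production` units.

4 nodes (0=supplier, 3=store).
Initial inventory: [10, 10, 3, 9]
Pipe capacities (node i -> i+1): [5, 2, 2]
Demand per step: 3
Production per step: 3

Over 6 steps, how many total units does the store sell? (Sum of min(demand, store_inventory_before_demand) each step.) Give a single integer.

Step 1: sold=3 (running total=3) -> [8 13 3 8]
Step 2: sold=3 (running total=6) -> [6 16 3 7]
Step 3: sold=3 (running total=9) -> [4 19 3 6]
Step 4: sold=3 (running total=12) -> [3 21 3 5]
Step 5: sold=3 (running total=15) -> [3 22 3 4]
Step 6: sold=3 (running total=18) -> [3 23 3 3]

Answer: 18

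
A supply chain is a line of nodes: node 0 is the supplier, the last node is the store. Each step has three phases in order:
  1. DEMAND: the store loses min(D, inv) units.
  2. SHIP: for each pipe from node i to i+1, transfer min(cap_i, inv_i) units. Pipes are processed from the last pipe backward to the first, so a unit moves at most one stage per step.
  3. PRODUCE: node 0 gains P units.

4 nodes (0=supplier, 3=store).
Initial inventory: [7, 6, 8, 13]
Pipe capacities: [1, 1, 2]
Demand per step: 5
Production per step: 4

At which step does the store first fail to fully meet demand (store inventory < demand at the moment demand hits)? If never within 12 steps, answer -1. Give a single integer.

Step 1: demand=5,sold=5 ship[2->3]=2 ship[1->2]=1 ship[0->1]=1 prod=4 -> [10 6 7 10]
Step 2: demand=5,sold=5 ship[2->3]=2 ship[1->2]=1 ship[0->1]=1 prod=4 -> [13 6 6 7]
Step 3: demand=5,sold=5 ship[2->3]=2 ship[1->2]=1 ship[0->1]=1 prod=4 -> [16 6 5 4]
Step 4: demand=5,sold=4 ship[2->3]=2 ship[1->2]=1 ship[0->1]=1 prod=4 -> [19 6 4 2]
Step 5: demand=5,sold=2 ship[2->3]=2 ship[1->2]=1 ship[0->1]=1 prod=4 -> [22 6 3 2]
Step 6: demand=5,sold=2 ship[2->3]=2 ship[1->2]=1 ship[0->1]=1 prod=4 -> [25 6 2 2]
Step 7: demand=5,sold=2 ship[2->3]=2 ship[1->2]=1 ship[0->1]=1 prod=4 -> [28 6 1 2]
Step 8: demand=5,sold=2 ship[2->3]=1 ship[1->2]=1 ship[0->1]=1 prod=4 -> [31 6 1 1]
Step 9: demand=5,sold=1 ship[2->3]=1 ship[1->2]=1 ship[0->1]=1 prod=4 -> [34 6 1 1]
Step 10: demand=5,sold=1 ship[2->3]=1 ship[1->2]=1 ship[0->1]=1 prod=4 -> [37 6 1 1]
Step 11: demand=5,sold=1 ship[2->3]=1 ship[1->2]=1 ship[0->1]=1 prod=4 -> [40 6 1 1]
Step 12: demand=5,sold=1 ship[2->3]=1 ship[1->2]=1 ship[0->1]=1 prod=4 -> [43 6 1 1]
First stockout at step 4

4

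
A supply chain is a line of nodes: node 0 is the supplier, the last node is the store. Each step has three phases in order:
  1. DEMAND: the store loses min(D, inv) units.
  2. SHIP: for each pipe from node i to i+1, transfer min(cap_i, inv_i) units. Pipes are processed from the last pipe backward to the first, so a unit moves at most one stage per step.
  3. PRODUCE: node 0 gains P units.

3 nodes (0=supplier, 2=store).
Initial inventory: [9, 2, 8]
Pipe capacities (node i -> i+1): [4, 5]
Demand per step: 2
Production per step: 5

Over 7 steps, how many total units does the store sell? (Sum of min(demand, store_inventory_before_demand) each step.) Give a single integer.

Step 1: sold=2 (running total=2) -> [10 4 8]
Step 2: sold=2 (running total=4) -> [11 4 10]
Step 3: sold=2 (running total=6) -> [12 4 12]
Step 4: sold=2 (running total=8) -> [13 4 14]
Step 5: sold=2 (running total=10) -> [14 4 16]
Step 6: sold=2 (running total=12) -> [15 4 18]
Step 7: sold=2 (running total=14) -> [16 4 20]

Answer: 14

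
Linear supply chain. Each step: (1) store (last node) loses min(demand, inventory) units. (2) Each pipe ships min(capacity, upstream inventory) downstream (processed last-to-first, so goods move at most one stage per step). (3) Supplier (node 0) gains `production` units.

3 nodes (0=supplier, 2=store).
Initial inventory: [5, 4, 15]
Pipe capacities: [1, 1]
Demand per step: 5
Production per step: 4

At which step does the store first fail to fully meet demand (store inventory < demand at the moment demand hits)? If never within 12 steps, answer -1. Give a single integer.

Step 1: demand=5,sold=5 ship[1->2]=1 ship[0->1]=1 prod=4 -> [8 4 11]
Step 2: demand=5,sold=5 ship[1->2]=1 ship[0->1]=1 prod=4 -> [11 4 7]
Step 3: demand=5,sold=5 ship[1->2]=1 ship[0->1]=1 prod=4 -> [14 4 3]
Step 4: demand=5,sold=3 ship[1->2]=1 ship[0->1]=1 prod=4 -> [17 4 1]
Step 5: demand=5,sold=1 ship[1->2]=1 ship[0->1]=1 prod=4 -> [20 4 1]
Step 6: demand=5,sold=1 ship[1->2]=1 ship[0->1]=1 prod=4 -> [23 4 1]
Step 7: demand=5,sold=1 ship[1->2]=1 ship[0->1]=1 prod=4 -> [26 4 1]
Step 8: demand=5,sold=1 ship[1->2]=1 ship[0->1]=1 prod=4 -> [29 4 1]
Step 9: demand=5,sold=1 ship[1->2]=1 ship[0->1]=1 prod=4 -> [32 4 1]
Step 10: demand=5,sold=1 ship[1->2]=1 ship[0->1]=1 prod=4 -> [35 4 1]
Step 11: demand=5,sold=1 ship[1->2]=1 ship[0->1]=1 prod=4 -> [38 4 1]
Step 12: demand=5,sold=1 ship[1->2]=1 ship[0->1]=1 prod=4 -> [41 4 1]
First stockout at step 4

4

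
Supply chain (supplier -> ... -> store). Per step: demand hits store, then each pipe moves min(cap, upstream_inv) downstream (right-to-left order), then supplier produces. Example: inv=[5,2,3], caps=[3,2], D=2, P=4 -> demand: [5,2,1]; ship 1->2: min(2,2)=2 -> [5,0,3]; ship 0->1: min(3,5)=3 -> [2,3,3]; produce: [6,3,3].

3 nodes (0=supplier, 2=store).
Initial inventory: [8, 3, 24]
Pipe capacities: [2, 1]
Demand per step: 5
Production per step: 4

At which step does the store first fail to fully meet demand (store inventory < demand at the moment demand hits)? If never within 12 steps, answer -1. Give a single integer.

Step 1: demand=5,sold=5 ship[1->2]=1 ship[0->1]=2 prod=4 -> [10 4 20]
Step 2: demand=5,sold=5 ship[1->2]=1 ship[0->1]=2 prod=4 -> [12 5 16]
Step 3: demand=5,sold=5 ship[1->2]=1 ship[0->1]=2 prod=4 -> [14 6 12]
Step 4: demand=5,sold=5 ship[1->2]=1 ship[0->1]=2 prod=4 -> [16 7 8]
Step 5: demand=5,sold=5 ship[1->2]=1 ship[0->1]=2 prod=4 -> [18 8 4]
Step 6: demand=5,sold=4 ship[1->2]=1 ship[0->1]=2 prod=4 -> [20 9 1]
Step 7: demand=5,sold=1 ship[1->2]=1 ship[0->1]=2 prod=4 -> [22 10 1]
Step 8: demand=5,sold=1 ship[1->2]=1 ship[0->1]=2 prod=4 -> [24 11 1]
Step 9: demand=5,sold=1 ship[1->2]=1 ship[0->1]=2 prod=4 -> [26 12 1]
Step 10: demand=5,sold=1 ship[1->2]=1 ship[0->1]=2 prod=4 -> [28 13 1]
Step 11: demand=5,sold=1 ship[1->2]=1 ship[0->1]=2 prod=4 -> [30 14 1]
Step 12: demand=5,sold=1 ship[1->2]=1 ship[0->1]=2 prod=4 -> [32 15 1]
First stockout at step 6

6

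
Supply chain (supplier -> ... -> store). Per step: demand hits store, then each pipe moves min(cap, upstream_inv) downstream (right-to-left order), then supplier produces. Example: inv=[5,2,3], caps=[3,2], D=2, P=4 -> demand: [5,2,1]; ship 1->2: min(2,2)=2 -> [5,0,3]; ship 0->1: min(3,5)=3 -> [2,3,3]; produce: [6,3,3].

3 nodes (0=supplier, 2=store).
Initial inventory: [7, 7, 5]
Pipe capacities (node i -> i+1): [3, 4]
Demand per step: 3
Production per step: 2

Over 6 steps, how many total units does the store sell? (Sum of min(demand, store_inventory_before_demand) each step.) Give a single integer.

Step 1: sold=3 (running total=3) -> [6 6 6]
Step 2: sold=3 (running total=6) -> [5 5 7]
Step 3: sold=3 (running total=9) -> [4 4 8]
Step 4: sold=3 (running total=12) -> [3 3 9]
Step 5: sold=3 (running total=15) -> [2 3 9]
Step 6: sold=3 (running total=18) -> [2 2 9]

Answer: 18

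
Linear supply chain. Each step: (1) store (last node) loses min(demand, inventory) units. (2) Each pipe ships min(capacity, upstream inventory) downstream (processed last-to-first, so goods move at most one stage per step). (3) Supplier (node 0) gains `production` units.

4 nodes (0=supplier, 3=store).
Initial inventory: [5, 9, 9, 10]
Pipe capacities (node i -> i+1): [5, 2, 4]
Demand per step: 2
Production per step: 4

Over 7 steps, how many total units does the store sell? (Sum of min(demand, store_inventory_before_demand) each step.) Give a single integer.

Answer: 14

Derivation:
Step 1: sold=2 (running total=2) -> [4 12 7 12]
Step 2: sold=2 (running total=4) -> [4 14 5 14]
Step 3: sold=2 (running total=6) -> [4 16 3 16]
Step 4: sold=2 (running total=8) -> [4 18 2 17]
Step 5: sold=2 (running total=10) -> [4 20 2 17]
Step 6: sold=2 (running total=12) -> [4 22 2 17]
Step 7: sold=2 (running total=14) -> [4 24 2 17]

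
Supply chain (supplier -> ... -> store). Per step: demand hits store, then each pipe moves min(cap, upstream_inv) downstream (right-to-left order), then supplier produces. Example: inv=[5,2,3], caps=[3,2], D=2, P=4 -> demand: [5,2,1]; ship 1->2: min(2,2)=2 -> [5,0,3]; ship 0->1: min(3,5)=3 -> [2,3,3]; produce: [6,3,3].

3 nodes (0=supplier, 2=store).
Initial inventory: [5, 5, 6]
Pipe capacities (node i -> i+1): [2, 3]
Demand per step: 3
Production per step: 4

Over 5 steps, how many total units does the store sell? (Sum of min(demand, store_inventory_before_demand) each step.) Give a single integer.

Answer: 15

Derivation:
Step 1: sold=3 (running total=3) -> [7 4 6]
Step 2: sold=3 (running total=6) -> [9 3 6]
Step 3: sold=3 (running total=9) -> [11 2 6]
Step 4: sold=3 (running total=12) -> [13 2 5]
Step 5: sold=3 (running total=15) -> [15 2 4]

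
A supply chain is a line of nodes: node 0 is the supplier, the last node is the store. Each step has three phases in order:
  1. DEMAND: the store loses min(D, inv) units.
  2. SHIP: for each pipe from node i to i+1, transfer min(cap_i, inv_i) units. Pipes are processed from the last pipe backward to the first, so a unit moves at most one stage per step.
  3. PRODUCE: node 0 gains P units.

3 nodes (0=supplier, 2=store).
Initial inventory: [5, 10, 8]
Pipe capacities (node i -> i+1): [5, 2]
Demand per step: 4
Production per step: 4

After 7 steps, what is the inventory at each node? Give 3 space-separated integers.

Step 1: demand=4,sold=4 ship[1->2]=2 ship[0->1]=5 prod=4 -> inv=[4 13 6]
Step 2: demand=4,sold=4 ship[1->2]=2 ship[0->1]=4 prod=4 -> inv=[4 15 4]
Step 3: demand=4,sold=4 ship[1->2]=2 ship[0->1]=4 prod=4 -> inv=[4 17 2]
Step 4: demand=4,sold=2 ship[1->2]=2 ship[0->1]=4 prod=4 -> inv=[4 19 2]
Step 5: demand=4,sold=2 ship[1->2]=2 ship[0->1]=4 prod=4 -> inv=[4 21 2]
Step 6: demand=4,sold=2 ship[1->2]=2 ship[0->1]=4 prod=4 -> inv=[4 23 2]
Step 7: demand=4,sold=2 ship[1->2]=2 ship[0->1]=4 prod=4 -> inv=[4 25 2]

4 25 2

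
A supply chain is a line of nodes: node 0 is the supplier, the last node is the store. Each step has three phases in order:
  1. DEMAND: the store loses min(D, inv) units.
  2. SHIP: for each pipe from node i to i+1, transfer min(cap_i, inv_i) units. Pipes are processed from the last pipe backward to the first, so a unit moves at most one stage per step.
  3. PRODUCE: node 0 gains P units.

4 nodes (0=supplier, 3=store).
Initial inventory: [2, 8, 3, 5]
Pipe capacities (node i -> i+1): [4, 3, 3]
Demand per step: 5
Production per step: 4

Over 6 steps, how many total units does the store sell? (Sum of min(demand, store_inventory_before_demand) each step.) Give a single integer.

Step 1: sold=5 (running total=5) -> [4 7 3 3]
Step 2: sold=3 (running total=8) -> [4 8 3 3]
Step 3: sold=3 (running total=11) -> [4 9 3 3]
Step 4: sold=3 (running total=14) -> [4 10 3 3]
Step 5: sold=3 (running total=17) -> [4 11 3 3]
Step 6: sold=3 (running total=20) -> [4 12 3 3]

Answer: 20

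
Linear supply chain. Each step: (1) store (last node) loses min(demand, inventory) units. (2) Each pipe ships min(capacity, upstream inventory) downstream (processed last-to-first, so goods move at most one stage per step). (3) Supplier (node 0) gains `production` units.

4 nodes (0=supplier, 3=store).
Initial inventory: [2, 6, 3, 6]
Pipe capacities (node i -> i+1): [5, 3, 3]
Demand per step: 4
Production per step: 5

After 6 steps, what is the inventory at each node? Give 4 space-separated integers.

Step 1: demand=4,sold=4 ship[2->3]=3 ship[1->2]=3 ship[0->1]=2 prod=5 -> inv=[5 5 3 5]
Step 2: demand=4,sold=4 ship[2->3]=3 ship[1->2]=3 ship[0->1]=5 prod=5 -> inv=[5 7 3 4]
Step 3: demand=4,sold=4 ship[2->3]=3 ship[1->2]=3 ship[0->1]=5 prod=5 -> inv=[5 9 3 3]
Step 4: demand=4,sold=3 ship[2->3]=3 ship[1->2]=3 ship[0->1]=5 prod=5 -> inv=[5 11 3 3]
Step 5: demand=4,sold=3 ship[2->3]=3 ship[1->2]=3 ship[0->1]=5 prod=5 -> inv=[5 13 3 3]
Step 6: demand=4,sold=3 ship[2->3]=3 ship[1->2]=3 ship[0->1]=5 prod=5 -> inv=[5 15 3 3]

5 15 3 3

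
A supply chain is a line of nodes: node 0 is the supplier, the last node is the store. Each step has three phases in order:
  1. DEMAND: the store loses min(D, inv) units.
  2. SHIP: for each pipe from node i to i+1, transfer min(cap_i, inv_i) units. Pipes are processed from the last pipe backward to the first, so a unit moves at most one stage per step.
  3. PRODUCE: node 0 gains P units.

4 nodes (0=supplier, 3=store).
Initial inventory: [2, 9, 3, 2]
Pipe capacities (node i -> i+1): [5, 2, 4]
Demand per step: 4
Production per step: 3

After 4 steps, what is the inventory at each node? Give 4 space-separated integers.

Step 1: demand=4,sold=2 ship[2->3]=3 ship[1->2]=2 ship[0->1]=2 prod=3 -> inv=[3 9 2 3]
Step 2: demand=4,sold=3 ship[2->3]=2 ship[1->2]=2 ship[0->1]=3 prod=3 -> inv=[3 10 2 2]
Step 3: demand=4,sold=2 ship[2->3]=2 ship[1->2]=2 ship[0->1]=3 prod=3 -> inv=[3 11 2 2]
Step 4: demand=4,sold=2 ship[2->3]=2 ship[1->2]=2 ship[0->1]=3 prod=3 -> inv=[3 12 2 2]

3 12 2 2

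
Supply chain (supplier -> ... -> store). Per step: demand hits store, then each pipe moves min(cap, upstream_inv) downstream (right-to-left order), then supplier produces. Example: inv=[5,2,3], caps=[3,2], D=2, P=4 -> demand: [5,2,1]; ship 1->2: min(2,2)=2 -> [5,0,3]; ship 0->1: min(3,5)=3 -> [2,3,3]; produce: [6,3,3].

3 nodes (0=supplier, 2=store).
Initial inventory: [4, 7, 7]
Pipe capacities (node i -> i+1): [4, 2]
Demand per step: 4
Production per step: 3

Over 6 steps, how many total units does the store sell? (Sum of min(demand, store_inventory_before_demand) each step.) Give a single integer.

Step 1: sold=4 (running total=4) -> [3 9 5]
Step 2: sold=4 (running total=8) -> [3 10 3]
Step 3: sold=3 (running total=11) -> [3 11 2]
Step 4: sold=2 (running total=13) -> [3 12 2]
Step 5: sold=2 (running total=15) -> [3 13 2]
Step 6: sold=2 (running total=17) -> [3 14 2]

Answer: 17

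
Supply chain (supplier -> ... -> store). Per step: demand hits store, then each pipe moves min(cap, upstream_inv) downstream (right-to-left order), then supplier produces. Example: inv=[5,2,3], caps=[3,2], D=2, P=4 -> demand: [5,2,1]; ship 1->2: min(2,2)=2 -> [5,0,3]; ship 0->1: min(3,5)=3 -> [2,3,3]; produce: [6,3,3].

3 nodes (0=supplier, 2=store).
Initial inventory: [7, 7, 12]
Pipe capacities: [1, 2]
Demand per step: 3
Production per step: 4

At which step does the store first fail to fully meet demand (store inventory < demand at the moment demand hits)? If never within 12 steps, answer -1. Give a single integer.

Step 1: demand=3,sold=3 ship[1->2]=2 ship[0->1]=1 prod=4 -> [10 6 11]
Step 2: demand=3,sold=3 ship[1->2]=2 ship[0->1]=1 prod=4 -> [13 5 10]
Step 3: demand=3,sold=3 ship[1->2]=2 ship[0->1]=1 prod=4 -> [16 4 9]
Step 4: demand=3,sold=3 ship[1->2]=2 ship[0->1]=1 prod=4 -> [19 3 8]
Step 5: demand=3,sold=3 ship[1->2]=2 ship[0->1]=1 prod=4 -> [22 2 7]
Step 6: demand=3,sold=3 ship[1->2]=2 ship[0->1]=1 prod=4 -> [25 1 6]
Step 7: demand=3,sold=3 ship[1->2]=1 ship[0->1]=1 prod=4 -> [28 1 4]
Step 8: demand=3,sold=3 ship[1->2]=1 ship[0->1]=1 prod=4 -> [31 1 2]
Step 9: demand=3,sold=2 ship[1->2]=1 ship[0->1]=1 prod=4 -> [34 1 1]
Step 10: demand=3,sold=1 ship[1->2]=1 ship[0->1]=1 prod=4 -> [37 1 1]
Step 11: demand=3,sold=1 ship[1->2]=1 ship[0->1]=1 prod=4 -> [40 1 1]
Step 12: demand=3,sold=1 ship[1->2]=1 ship[0->1]=1 prod=4 -> [43 1 1]
First stockout at step 9

9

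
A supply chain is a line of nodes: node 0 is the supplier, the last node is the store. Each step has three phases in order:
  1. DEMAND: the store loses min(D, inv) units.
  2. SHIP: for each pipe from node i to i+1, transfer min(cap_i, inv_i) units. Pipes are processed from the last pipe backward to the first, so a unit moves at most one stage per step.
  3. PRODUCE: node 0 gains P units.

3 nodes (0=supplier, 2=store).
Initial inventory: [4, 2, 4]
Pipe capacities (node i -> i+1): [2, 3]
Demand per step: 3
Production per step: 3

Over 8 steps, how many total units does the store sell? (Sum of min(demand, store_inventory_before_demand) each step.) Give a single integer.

Answer: 18

Derivation:
Step 1: sold=3 (running total=3) -> [5 2 3]
Step 2: sold=3 (running total=6) -> [6 2 2]
Step 3: sold=2 (running total=8) -> [7 2 2]
Step 4: sold=2 (running total=10) -> [8 2 2]
Step 5: sold=2 (running total=12) -> [9 2 2]
Step 6: sold=2 (running total=14) -> [10 2 2]
Step 7: sold=2 (running total=16) -> [11 2 2]
Step 8: sold=2 (running total=18) -> [12 2 2]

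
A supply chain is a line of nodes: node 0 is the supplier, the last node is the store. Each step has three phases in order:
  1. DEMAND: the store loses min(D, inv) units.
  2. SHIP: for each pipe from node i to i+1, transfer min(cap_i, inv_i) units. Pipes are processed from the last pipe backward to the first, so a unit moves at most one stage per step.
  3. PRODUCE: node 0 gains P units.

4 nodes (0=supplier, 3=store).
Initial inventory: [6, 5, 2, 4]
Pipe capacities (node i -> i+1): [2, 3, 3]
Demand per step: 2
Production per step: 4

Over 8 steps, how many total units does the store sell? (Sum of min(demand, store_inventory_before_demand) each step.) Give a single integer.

Answer: 16

Derivation:
Step 1: sold=2 (running total=2) -> [8 4 3 4]
Step 2: sold=2 (running total=4) -> [10 3 3 5]
Step 3: sold=2 (running total=6) -> [12 2 3 6]
Step 4: sold=2 (running total=8) -> [14 2 2 7]
Step 5: sold=2 (running total=10) -> [16 2 2 7]
Step 6: sold=2 (running total=12) -> [18 2 2 7]
Step 7: sold=2 (running total=14) -> [20 2 2 7]
Step 8: sold=2 (running total=16) -> [22 2 2 7]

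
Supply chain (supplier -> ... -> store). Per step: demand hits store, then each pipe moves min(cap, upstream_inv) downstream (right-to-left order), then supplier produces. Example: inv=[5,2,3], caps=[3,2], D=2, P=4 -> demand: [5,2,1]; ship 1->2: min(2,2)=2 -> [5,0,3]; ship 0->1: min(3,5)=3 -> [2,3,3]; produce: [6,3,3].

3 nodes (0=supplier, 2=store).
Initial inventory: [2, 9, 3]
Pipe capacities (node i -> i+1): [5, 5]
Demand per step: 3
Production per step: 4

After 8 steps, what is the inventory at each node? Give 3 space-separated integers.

Step 1: demand=3,sold=3 ship[1->2]=5 ship[0->1]=2 prod=4 -> inv=[4 6 5]
Step 2: demand=3,sold=3 ship[1->2]=5 ship[0->1]=4 prod=4 -> inv=[4 5 7]
Step 3: demand=3,sold=3 ship[1->2]=5 ship[0->1]=4 prod=4 -> inv=[4 4 9]
Step 4: demand=3,sold=3 ship[1->2]=4 ship[0->1]=4 prod=4 -> inv=[4 4 10]
Step 5: demand=3,sold=3 ship[1->2]=4 ship[0->1]=4 prod=4 -> inv=[4 4 11]
Step 6: demand=3,sold=3 ship[1->2]=4 ship[0->1]=4 prod=4 -> inv=[4 4 12]
Step 7: demand=3,sold=3 ship[1->2]=4 ship[0->1]=4 prod=4 -> inv=[4 4 13]
Step 8: demand=3,sold=3 ship[1->2]=4 ship[0->1]=4 prod=4 -> inv=[4 4 14]

4 4 14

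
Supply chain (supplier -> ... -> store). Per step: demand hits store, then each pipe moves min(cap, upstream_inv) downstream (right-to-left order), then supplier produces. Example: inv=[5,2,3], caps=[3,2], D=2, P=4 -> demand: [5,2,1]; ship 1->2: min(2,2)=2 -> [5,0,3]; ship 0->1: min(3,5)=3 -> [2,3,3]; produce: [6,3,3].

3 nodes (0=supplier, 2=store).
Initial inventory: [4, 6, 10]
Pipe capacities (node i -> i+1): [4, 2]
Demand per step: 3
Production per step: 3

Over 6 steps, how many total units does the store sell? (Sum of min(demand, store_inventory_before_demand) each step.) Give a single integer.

Answer: 18

Derivation:
Step 1: sold=3 (running total=3) -> [3 8 9]
Step 2: sold=3 (running total=6) -> [3 9 8]
Step 3: sold=3 (running total=9) -> [3 10 7]
Step 4: sold=3 (running total=12) -> [3 11 6]
Step 5: sold=3 (running total=15) -> [3 12 5]
Step 6: sold=3 (running total=18) -> [3 13 4]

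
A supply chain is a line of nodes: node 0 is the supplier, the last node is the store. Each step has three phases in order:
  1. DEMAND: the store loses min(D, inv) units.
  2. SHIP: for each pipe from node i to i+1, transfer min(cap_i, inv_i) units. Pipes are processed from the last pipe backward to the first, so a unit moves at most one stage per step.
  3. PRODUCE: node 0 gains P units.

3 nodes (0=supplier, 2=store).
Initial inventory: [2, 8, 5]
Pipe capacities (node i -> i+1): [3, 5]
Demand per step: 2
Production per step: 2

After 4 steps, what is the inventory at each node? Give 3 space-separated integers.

Step 1: demand=2,sold=2 ship[1->2]=5 ship[0->1]=2 prod=2 -> inv=[2 5 8]
Step 2: demand=2,sold=2 ship[1->2]=5 ship[0->1]=2 prod=2 -> inv=[2 2 11]
Step 3: demand=2,sold=2 ship[1->2]=2 ship[0->1]=2 prod=2 -> inv=[2 2 11]
Step 4: demand=2,sold=2 ship[1->2]=2 ship[0->1]=2 prod=2 -> inv=[2 2 11]

2 2 11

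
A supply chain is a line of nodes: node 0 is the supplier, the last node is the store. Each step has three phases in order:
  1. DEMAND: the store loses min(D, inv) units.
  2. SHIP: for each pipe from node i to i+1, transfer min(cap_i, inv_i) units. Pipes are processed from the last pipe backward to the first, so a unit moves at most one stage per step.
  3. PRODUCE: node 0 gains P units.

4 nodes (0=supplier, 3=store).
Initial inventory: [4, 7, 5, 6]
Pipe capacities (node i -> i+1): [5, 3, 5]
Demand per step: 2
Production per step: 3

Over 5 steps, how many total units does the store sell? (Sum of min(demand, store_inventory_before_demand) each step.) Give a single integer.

Step 1: sold=2 (running total=2) -> [3 8 3 9]
Step 2: sold=2 (running total=4) -> [3 8 3 10]
Step 3: sold=2 (running total=6) -> [3 8 3 11]
Step 4: sold=2 (running total=8) -> [3 8 3 12]
Step 5: sold=2 (running total=10) -> [3 8 3 13]

Answer: 10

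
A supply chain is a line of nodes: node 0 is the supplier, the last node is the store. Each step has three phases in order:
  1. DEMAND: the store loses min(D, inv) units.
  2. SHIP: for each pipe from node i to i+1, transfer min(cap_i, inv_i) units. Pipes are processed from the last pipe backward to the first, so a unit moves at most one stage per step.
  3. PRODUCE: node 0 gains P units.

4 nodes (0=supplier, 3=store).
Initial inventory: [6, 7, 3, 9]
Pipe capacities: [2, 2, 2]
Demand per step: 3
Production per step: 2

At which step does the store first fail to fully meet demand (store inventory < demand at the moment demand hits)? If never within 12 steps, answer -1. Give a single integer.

Step 1: demand=3,sold=3 ship[2->3]=2 ship[1->2]=2 ship[0->1]=2 prod=2 -> [6 7 3 8]
Step 2: demand=3,sold=3 ship[2->3]=2 ship[1->2]=2 ship[0->1]=2 prod=2 -> [6 7 3 7]
Step 3: demand=3,sold=3 ship[2->3]=2 ship[1->2]=2 ship[0->1]=2 prod=2 -> [6 7 3 6]
Step 4: demand=3,sold=3 ship[2->3]=2 ship[1->2]=2 ship[0->1]=2 prod=2 -> [6 7 3 5]
Step 5: demand=3,sold=3 ship[2->3]=2 ship[1->2]=2 ship[0->1]=2 prod=2 -> [6 7 3 4]
Step 6: demand=3,sold=3 ship[2->3]=2 ship[1->2]=2 ship[0->1]=2 prod=2 -> [6 7 3 3]
Step 7: demand=3,sold=3 ship[2->3]=2 ship[1->2]=2 ship[0->1]=2 prod=2 -> [6 7 3 2]
Step 8: demand=3,sold=2 ship[2->3]=2 ship[1->2]=2 ship[0->1]=2 prod=2 -> [6 7 3 2]
Step 9: demand=3,sold=2 ship[2->3]=2 ship[1->2]=2 ship[0->1]=2 prod=2 -> [6 7 3 2]
Step 10: demand=3,sold=2 ship[2->3]=2 ship[1->2]=2 ship[0->1]=2 prod=2 -> [6 7 3 2]
Step 11: demand=3,sold=2 ship[2->3]=2 ship[1->2]=2 ship[0->1]=2 prod=2 -> [6 7 3 2]
Step 12: demand=3,sold=2 ship[2->3]=2 ship[1->2]=2 ship[0->1]=2 prod=2 -> [6 7 3 2]
First stockout at step 8

8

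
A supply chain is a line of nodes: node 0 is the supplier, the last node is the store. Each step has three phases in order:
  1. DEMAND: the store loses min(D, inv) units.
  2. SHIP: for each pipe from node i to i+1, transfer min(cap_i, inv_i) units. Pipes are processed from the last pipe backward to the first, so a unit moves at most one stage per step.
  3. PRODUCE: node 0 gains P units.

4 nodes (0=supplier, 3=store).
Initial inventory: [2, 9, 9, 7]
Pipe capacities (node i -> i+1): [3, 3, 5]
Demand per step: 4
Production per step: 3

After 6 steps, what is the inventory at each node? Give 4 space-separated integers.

Step 1: demand=4,sold=4 ship[2->3]=5 ship[1->2]=3 ship[0->1]=2 prod=3 -> inv=[3 8 7 8]
Step 2: demand=4,sold=4 ship[2->3]=5 ship[1->2]=3 ship[0->1]=3 prod=3 -> inv=[3 8 5 9]
Step 3: demand=4,sold=4 ship[2->3]=5 ship[1->2]=3 ship[0->1]=3 prod=3 -> inv=[3 8 3 10]
Step 4: demand=4,sold=4 ship[2->3]=3 ship[1->2]=3 ship[0->1]=3 prod=3 -> inv=[3 8 3 9]
Step 5: demand=4,sold=4 ship[2->3]=3 ship[1->2]=3 ship[0->1]=3 prod=3 -> inv=[3 8 3 8]
Step 6: demand=4,sold=4 ship[2->3]=3 ship[1->2]=3 ship[0->1]=3 prod=3 -> inv=[3 8 3 7]

3 8 3 7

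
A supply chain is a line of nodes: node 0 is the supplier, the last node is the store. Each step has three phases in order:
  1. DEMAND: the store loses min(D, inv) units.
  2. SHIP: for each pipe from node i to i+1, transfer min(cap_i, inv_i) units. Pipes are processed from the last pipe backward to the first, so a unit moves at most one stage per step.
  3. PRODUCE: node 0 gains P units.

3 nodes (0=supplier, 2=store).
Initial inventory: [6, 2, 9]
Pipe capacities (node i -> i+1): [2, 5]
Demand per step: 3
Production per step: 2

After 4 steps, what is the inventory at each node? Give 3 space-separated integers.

Step 1: demand=3,sold=3 ship[1->2]=2 ship[0->1]=2 prod=2 -> inv=[6 2 8]
Step 2: demand=3,sold=3 ship[1->2]=2 ship[0->1]=2 prod=2 -> inv=[6 2 7]
Step 3: demand=3,sold=3 ship[1->2]=2 ship[0->1]=2 prod=2 -> inv=[6 2 6]
Step 4: demand=3,sold=3 ship[1->2]=2 ship[0->1]=2 prod=2 -> inv=[6 2 5]

6 2 5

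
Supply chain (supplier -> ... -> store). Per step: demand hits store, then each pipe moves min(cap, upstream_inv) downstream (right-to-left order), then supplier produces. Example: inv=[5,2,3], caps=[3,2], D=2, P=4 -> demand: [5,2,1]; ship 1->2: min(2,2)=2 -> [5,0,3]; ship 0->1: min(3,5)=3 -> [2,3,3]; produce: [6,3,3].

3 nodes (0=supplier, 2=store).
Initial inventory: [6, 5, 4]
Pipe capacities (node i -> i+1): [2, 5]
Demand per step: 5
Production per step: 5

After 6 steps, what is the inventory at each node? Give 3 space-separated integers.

Step 1: demand=5,sold=4 ship[1->2]=5 ship[0->1]=2 prod=5 -> inv=[9 2 5]
Step 2: demand=5,sold=5 ship[1->2]=2 ship[0->1]=2 prod=5 -> inv=[12 2 2]
Step 3: demand=5,sold=2 ship[1->2]=2 ship[0->1]=2 prod=5 -> inv=[15 2 2]
Step 4: demand=5,sold=2 ship[1->2]=2 ship[0->1]=2 prod=5 -> inv=[18 2 2]
Step 5: demand=5,sold=2 ship[1->2]=2 ship[0->1]=2 prod=5 -> inv=[21 2 2]
Step 6: demand=5,sold=2 ship[1->2]=2 ship[0->1]=2 prod=5 -> inv=[24 2 2]

24 2 2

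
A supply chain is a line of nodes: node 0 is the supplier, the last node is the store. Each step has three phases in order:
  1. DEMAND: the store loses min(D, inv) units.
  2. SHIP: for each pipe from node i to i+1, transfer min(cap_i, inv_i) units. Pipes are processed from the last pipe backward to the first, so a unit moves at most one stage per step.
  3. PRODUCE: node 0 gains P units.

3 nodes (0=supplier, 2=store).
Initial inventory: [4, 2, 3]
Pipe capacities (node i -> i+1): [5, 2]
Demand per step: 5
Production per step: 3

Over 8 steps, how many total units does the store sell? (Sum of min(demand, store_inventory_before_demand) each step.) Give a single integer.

Step 1: sold=3 (running total=3) -> [3 4 2]
Step 2: sold=2 (running total=5) -> [3 5 2]
Step 3: sold=2 (running total=7) -> [3 6 2]
Step 4: sold=2 (running total=9) -> [3 7 2]
Step 5: sold=2 (running total=11) -> [3 8 2]
Step 6: sold=2 (running total=13) -> [3 9 2]
Step 7: sold=2 (running total=15) -> [3 10 2]
Step 8: sold=2 (running total=17) -> [3 11 2]

Answer: 17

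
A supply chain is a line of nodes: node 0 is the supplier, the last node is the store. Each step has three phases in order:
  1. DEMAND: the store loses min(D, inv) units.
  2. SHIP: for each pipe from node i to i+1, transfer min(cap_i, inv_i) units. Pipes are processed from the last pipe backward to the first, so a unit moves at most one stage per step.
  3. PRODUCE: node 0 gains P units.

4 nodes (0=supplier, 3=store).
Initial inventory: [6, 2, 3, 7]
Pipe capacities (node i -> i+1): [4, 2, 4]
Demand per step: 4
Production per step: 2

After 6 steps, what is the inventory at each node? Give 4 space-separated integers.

Step 1: demand=4,sold=4 ship[2->3]=3 ship[1->2]=2 ship[0->1]=4 prod=2 -> inv=[4 4 2 6]
Step 2: demand=4,sold=4 ship[2->3]=2 ship[1->2]=2 ship[0->1]=4 prod=2 -> inv=[2 6 2 4]
Step 3: demand=4,sold=4 ship[2->3]=2 ship[1->2]=2 ship[0->1]=2 prod=2 -> inv=[2 6 2 2]
Step 4: demand=4,sold=2 ship[2->3]=2 ship[1->2]=2 ship[0->1]=2 prod=2 -> inv=[2 6 2 2]
Step 5: demand=4,sold=2 ship[2->3]=2 ship[1->2]=2 ship[0->1]=2 prod=2 -> inv=[2 6 2 2]
Step 6: demand=4,sold=2 ship[2->3]=2 ship[1->2]=2 ship[0->1]=2 prod=2 -> inv=[2 6 2 2]

2 6 2 2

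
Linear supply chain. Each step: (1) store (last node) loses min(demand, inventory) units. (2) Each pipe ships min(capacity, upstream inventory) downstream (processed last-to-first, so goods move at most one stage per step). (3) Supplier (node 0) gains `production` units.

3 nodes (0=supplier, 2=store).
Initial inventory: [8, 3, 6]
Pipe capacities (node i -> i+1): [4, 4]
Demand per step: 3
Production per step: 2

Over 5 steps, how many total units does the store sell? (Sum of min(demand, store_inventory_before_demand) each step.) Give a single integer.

Step 1: sold=3 (running total=3) -> [6 4 6]
Step 2: sold=3 (running total=6) -> [4 4 7]
Step 3: sold=3 (running total=9) -> [2 4 8]
Step 4: sold=3 (running total=12) -> [2 2 9]
Step 5: sold=3 (running total=15) -> [2 2 8]

Answer: 15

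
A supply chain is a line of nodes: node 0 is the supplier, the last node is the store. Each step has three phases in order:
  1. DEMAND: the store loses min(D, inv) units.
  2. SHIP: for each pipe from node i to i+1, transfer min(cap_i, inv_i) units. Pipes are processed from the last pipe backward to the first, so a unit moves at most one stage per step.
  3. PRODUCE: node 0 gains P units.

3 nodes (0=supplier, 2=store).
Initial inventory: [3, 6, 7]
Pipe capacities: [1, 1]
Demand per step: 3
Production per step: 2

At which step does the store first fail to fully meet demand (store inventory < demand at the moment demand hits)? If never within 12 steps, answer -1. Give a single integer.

Step 1: demand=3,sold=3 ship[1->2]=1 ship[0->1]=1 prod=2 -> [4 6 5]
Step 2: demand=3,sold=3 ship[1->2]=1 ship[0->1]=1 prod=2 -> [5 6 3]
Step 3: demand=3,sold=3 ship[1->2]=1 ship[0->1]=1 prod=2 -> [6 6 1]
Step 4: demand=3,sold=1 ship[1->2]=1 ship[0->1]=1 prod=2 -> [7 6 1]
Step 5: demand=3,sold=1 ship[1->2]=1 ship[0->1]=1 prod=2 -> [8 6 1]
Step 6: demand=3,sold=1 ship[1->2]=1 ship[0->1]=1 prod=2 -> [9 6 1]
Step 7: demand=3,sold=1 ship[1->2]=1 ship[0->1]=1 prod=2 -> [10 6 1]
Step 8: demand=3,sold=1 ship[1->2]=1 ship[0->1]=1 prod=2 -> [11 6 1]
Step 9: demand=3,sold=1 ship[1->2]=1 ship[0->1]=1 prod=2 -> [12 6 1]
Step 10: demand=3,sold=1 ship[1->2]=1 ship[0->1]=1 prod=2 -> [13 6 1]
Step 11: demand=3,sold=1 ship[1->2]=1 ship[0->1]=1 prod=2 -> [14 6 1]
Step 12: demand=3,sold=1 ship[1->2]=1 ship[0->1]=1 prod=2 -> [15 6 1]
First stockout at step 4

4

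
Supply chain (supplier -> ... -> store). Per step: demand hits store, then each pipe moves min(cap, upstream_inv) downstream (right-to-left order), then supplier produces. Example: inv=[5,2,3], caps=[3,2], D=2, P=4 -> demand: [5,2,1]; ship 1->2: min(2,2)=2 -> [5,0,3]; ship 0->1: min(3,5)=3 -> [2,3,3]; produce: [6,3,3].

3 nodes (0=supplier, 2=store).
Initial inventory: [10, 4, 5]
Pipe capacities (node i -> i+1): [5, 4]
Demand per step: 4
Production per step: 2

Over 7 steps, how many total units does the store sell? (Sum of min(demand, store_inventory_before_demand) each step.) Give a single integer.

Answer: 27

Derivation:
Step 1: sold=4 (running total=4) -> [7 5 5]
Step 2: sold=4 (running total=8) -> [4 6 5]
Step 3: sold=4 (running total=12) -> [2 6 5]
Step 4: sold=4 (running total=16) -> [2 4 5]
Step 5: sold=4 (running total=20) -> [2 2 5]
Step 6: sold=4 (running total=24) -> [2 2 3]
Step 7: sold=3 (running total=27) -> [2 2 2]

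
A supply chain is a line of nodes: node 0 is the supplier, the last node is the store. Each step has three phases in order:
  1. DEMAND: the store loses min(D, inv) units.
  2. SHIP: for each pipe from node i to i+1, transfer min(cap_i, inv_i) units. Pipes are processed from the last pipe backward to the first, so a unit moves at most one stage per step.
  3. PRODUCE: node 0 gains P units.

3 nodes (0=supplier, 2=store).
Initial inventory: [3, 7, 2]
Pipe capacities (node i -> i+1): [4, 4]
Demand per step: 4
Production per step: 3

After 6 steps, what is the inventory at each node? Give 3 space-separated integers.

Step 1: demand=4,sold=2 ship[1->2]=4 ship[0->1]=3 prod=3 -> inv=[3 6 4]
Step 2: demand=4,sold=4 ship[1->2]=4 ship[0->1]=3 prod=3 -> inv=[3 5 4]
Step 3: demand=4,sold=4 ship[1->2]=4 ship[0->1]=3 prod=3 -> inv=[3 4 4]
Step 4: demand=4,sold=4 ship[1->2]=4 ship[0->1]=3 prod=3 -> inv=[3 3 4]
Step 5: demand=4,sold=4 ship[1->2]=3 ship[0->1]=3 prod=3 -> inv=[3 3 3]
Step 6: demand=4,sold=3 ship[1->2]=3 ship[0->1]=3 prod=3 -> inv=[3 3 3]

3 3 3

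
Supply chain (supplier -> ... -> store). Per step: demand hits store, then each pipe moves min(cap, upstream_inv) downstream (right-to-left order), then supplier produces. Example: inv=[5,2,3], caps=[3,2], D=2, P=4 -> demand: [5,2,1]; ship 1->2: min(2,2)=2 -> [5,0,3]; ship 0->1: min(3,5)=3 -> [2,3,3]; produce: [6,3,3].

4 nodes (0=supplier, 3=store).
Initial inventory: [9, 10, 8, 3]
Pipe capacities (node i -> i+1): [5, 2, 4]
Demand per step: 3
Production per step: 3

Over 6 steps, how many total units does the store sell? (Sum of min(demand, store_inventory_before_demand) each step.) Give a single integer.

Answer: 18

Derivation:
Step 1: sold=3 (running total=3) -> [7 13 6 4]
Step 2: sold=3 (running total=6) -> [5 16 4 5]
Step 3: sold=3 (running total=9) -> [3 19 2 6]
Step 4: sold=3 (running total=12) -> [3 20 2 5]
Step 5: sold=3 (running total=15) -> [3 21 2 4]
Step 6: sold=3 (running total=18) -> [3 22 2 3]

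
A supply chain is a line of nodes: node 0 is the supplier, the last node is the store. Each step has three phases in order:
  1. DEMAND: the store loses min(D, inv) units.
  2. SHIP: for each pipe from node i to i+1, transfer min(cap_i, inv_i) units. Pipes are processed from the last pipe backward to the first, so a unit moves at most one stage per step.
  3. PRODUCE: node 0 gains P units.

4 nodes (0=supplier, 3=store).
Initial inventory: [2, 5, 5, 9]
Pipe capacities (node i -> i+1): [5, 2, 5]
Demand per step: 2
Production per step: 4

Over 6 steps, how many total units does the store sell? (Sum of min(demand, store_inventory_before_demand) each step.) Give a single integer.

Step 1: sold=2 (running total=2) -> [4 5 2 12]
Step 2: sold=2 (running total=4) -> [4 7 2 12]
Step 3: sold=2 (running total=6) -> [4 9 2 12]
Step 4: sold=2 (running total=8) -> [4 11 2 12]
Step 5: sold=2 (running total=10) -> [4 13 2 12]
Step 6: sold=2 (running total=12) -> [4 15 2 12]

Answer: 12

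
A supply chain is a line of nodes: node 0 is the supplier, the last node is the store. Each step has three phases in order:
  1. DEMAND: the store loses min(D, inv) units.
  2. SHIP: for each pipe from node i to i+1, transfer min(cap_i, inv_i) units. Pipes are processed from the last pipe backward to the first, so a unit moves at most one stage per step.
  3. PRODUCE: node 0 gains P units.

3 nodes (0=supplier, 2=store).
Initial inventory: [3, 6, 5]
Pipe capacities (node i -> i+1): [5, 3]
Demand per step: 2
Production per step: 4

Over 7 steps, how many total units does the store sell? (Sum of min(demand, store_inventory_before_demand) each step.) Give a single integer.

Answer: 14

Derivation:
Step 1: sold=2 (running total=2) -> [4 6 6]
Step 2: sold=2 (running total=4) -> [4 7 7]
Step 3: sold=2 (running total=6) -> [4 8 8]
Step 4: sold=2 (running total=8) -> [4 9 9]
Step 5: sold=2 (running total=10) -> [4 10 10]
Step 6: sold=2 (running total=12) -> [4 11 11]
Step 7: sold=2 (running total=14) -> [4 12 12]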